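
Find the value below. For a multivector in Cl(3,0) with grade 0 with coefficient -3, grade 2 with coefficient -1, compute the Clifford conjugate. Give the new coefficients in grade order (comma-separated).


Clifford conjugate sign for grade k: (-1)^(k(k+1)/2)
Grade 0: (-1)^(0*1/2) = (-1)^0 = 1, coeff -3 -> -3
Grade 2: (-1)^(2*3/2) = (-1)^3 = -1, coeff -1 -> 1
Conjugated coefficients: -3, 1


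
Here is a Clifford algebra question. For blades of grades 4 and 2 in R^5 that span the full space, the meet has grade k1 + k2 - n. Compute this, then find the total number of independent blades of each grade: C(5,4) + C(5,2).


Meet grade = grade(A) + grade(B) - n
= 4 + 2 - 5 = 1
C(5,4) = 5
C(5,2) = 10
dim_A + dim_B = 5 + 10 = 15


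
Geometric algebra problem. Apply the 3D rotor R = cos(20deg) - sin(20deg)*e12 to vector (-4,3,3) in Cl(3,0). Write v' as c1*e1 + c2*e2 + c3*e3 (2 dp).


Rotor R = cos(20deg) - sin(20deg)*e12
Rotation angle theta = 2 * 20 = 40 degrees in the e12 plane (e1 -> e2).
The component perpendicular to the plane (e3) is invariant: v'_3 = v3 = 3.00
cos(40deg) = 0.7660, sin(40deg) = 0.6428
v'_1 = v1*cos(theta) - v2*sin(theta) = -4*0.7660 - 3*0.6428 = -4.99
v'_2 = v1*sin(theta) + v2*cos(theta) = -4*0.6428 + 3*0.7660 = -0.27
v' = -4.99*e1 - 0.27*e2 + 3.00*e3


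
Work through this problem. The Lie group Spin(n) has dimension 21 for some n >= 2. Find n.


dim Spin(n) = dim so(n) = n(n-1)/2.
Solve n(n-1)/2 = 21, i.e. n^2 - n - 42 = 0.
Discriminant = 1 + 8*21 = 169
n = (1 + sqrt(169))/2 = (1 + 13)/2 = 7


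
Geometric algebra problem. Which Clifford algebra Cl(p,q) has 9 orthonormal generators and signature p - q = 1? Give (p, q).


We need p + q = 9 and p - q = 1.
Adding: 2p = 9 + 1 = 10, so p = 5.
Then q = 9 - 5 = 4.
(p, q) = (5, 4)


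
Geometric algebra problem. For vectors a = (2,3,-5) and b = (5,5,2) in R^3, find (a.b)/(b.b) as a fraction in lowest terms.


Projection coefficient = (a . b) / (b . b)
a . b = 2*5 + 3*5 + (-5)*2
= 10 + 15 + (-10) = 15
b . b = 5^2 + 5^2 + 2^2
= 25 + 25 + 4 = 54
Coefficient = 15/54
In lowest terms: 5/18


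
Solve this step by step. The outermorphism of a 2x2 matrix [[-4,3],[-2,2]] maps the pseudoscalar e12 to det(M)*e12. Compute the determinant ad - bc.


The outermorphism of a linear map f sends e1^e2 to f(e1)^f(e2).
f(e1) = -4*e1 - 2*e2
f(e2) = 3*e1 + 2*e2
f(e1) ^ f(e2) = (-4*e1 - 2*e2) ^ (3*e1 + 2*e2)
= (-4)*2*e12 + (-2)*3*e21
= (-8 - (-6))*e12
= -2*e12
Coefficient = -2


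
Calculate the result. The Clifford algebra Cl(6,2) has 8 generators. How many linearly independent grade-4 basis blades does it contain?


Number of grade-k basis blades in Cl(p,q) with n = p + q is C(n, k).
n = 6 + 2 = 8
C(8, 4) = 8! / (4! * 4!)
= 40320 / (24 * 24)
= 70


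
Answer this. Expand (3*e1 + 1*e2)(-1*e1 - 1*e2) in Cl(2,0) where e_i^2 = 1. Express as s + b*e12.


Expand: (3*e1 + 1*e2)(-1*e1 - 1*e2)
= 3*(-1)*e1e1 + 3*(-1)*e1e2 + 1*(-1)*e2e1 + 1*(-1)*e2e2
Using e1^2 = e2^2 = 1, e2e1 = -e1e2:
Scalar part s = 3*(-1) + 1*(-1) = -3 + (-1) = -4
Bivector part b = 3*(-1) - 1*(-1) = -3 - (-1) = -2
uv = -4 - 2*e12


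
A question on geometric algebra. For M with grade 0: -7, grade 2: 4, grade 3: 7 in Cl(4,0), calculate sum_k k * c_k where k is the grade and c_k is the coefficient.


Grade-weighted sum = sum of grade_k * coefficient_k
0*(-7) = 0
2*4 = 8
3*7 = 21
Total = 0 + 8 + 21 = 29


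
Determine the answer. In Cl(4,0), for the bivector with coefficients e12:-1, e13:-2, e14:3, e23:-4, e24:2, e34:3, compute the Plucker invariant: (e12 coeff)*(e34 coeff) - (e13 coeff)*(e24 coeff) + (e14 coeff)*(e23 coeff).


Plucker relation: af - be + cd
a*f = (-1)*3 = -3
b*e = (-2)*2 = -4
c*d = 3*(-4) = -12
af - be + cd = -3 - (-4) + (-12)
= -11


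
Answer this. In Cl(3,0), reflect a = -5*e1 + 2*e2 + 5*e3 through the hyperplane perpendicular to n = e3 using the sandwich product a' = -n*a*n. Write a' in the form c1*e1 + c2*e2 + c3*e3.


Reflection formula: a' = -n*a*n, with n = e3 (unit vector, n^2 = 1).
For reflection through hyperplane perp to e3:
The component along e3 flips sign, others stay.
a = (-5, 2, 5)
a' = (-5, 2, -5)
a' = -5*e1 + 2*e2 - 5*e3


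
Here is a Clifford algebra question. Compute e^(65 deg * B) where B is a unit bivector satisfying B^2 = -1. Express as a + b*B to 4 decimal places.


For a unit bivector B with B^2 = -1, the exponential series gives
e^(theta*B) = cos(theta) + sin(theta)*B (the GA analogue of Euler's formula).
theta = 65 degrees = 1.134464 rad
cos(65 deg) = 0.4226
sin(65 deg) = 0.9063
exp(theta*B) = 0.4226 + 0.9063*B


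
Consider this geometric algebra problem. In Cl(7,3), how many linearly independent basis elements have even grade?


Even subalgebra dimension = 2^(n-1)
n = 7 + 3 = 10
2^(10 - 1) = 2^9 = 512
Verification: sum of C(10,k) for even k = 1 + 45 + 210 + 210 + 45 + 1 = 512
Result = 512


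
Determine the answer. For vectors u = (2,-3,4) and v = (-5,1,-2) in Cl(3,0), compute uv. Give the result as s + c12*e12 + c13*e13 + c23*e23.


In Cl(3,0): e_i^2 = 1, e_ie_j = -e_je_i for i != j.
Scalar part = u . v = 2*(-5) + (-3)*1 + 4*(-2)
= -10 + (-3) + (-8) = -21
e12 coeff = 2*1 - (-3)*(-5) = 2 - 15 = -13
e13 coeff = 2*(-2) - 4*(-5) = -4 - (-20) = 16
e23 coeff = (-3)*(-2) - 4*1 = 6 - 4 = 2
uv = -21 - 13*e12 + 16*e13 + 2*e23


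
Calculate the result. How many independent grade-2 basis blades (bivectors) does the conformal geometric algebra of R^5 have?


The conformal model of R^5 uses Cl(6,1) with m = 5 + 2 = 7 generators.
Number of grade-2 blades = C(m, 2) = C(7, 2)
= 7*6/2 = 21


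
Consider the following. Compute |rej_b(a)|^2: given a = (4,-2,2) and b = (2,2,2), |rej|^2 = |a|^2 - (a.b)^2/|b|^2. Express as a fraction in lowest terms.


|a|^2 = 4^2 + (-2)^2 + 2^2 = 24
|b|^2 = 2^2 + 2^2 + 2^2 = 12
a . b = 4*2 + (-2)*2 + 2*2 = 8
(a.b)^2 = 8^2 = 64
|rej|^2 = 24 - 64/12
= (288 - 64)/12
= 224/12
In lowest terms: 56/3


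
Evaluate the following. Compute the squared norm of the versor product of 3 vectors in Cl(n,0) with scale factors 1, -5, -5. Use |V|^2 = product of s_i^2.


Each vector v_i has |v_i|^2 = s_i^2
Squared scales: 1^2 = 1, (-5)^2 = 25, (-5)^2 = 25
|V|^2 = 1 * 25 * 25
= 625


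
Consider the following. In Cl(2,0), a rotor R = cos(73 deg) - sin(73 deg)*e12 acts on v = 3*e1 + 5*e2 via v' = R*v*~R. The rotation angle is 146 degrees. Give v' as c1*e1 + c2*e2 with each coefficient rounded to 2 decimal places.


Rotor R = cos(73deg) - sin(73deg)*e12
Rotation angle theta = 2 * 73 = 146 degrees
v' = R*v*~R rotates v by theta.
cos(146deg) = -0.8290, sin(146deg) = 0.5592
v'_1 = 3*cos(146deg) - 5*sin(146deg)
= 3*(-0.8290) - 5*0.5592
= -5.28
v'_2 = 3*sin(146deg) + 5*cos(146deg)
= 3*0.5592 + 5*(-0.8290)
= -2.47
v' = -5.28*e1 - 2.47*e2


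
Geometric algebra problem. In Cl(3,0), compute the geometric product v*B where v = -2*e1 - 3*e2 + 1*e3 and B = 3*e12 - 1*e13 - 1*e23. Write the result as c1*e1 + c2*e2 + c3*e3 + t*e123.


vB has grade-1 (vector) and grade-3 (trivector) parts: vB = (v _| B) + (v ^ B).
Vector part <vB>_1:
  e1: -v2*b12 - v3*b13 = -(-3)*(3) - (1)*(-1) = 10
  e2: v1*b12 - v3*b23 = (-2)*(3) - (1)*(-1) = -5
  e3: v1*b13 + v2*b23 = (-2)*(-1) + (-3)*(-1) = 5
Trivector part <vB>_3:
  e123: v1*b23 - v2*b13 + v3*b12 = (-2)*(-1) - (-3)*(-1) + (1)*(3) = 2
vB = 10*e1 - 5*e2 + 5*e3 + 2*e123


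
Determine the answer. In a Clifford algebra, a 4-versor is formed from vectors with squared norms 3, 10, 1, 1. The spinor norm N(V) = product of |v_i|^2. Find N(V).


Spinor norm N(V) = |v1|^2 * |v2|^2 * ... * |v4|^2
= 3 * 10 * 1 * 1
Running product: 3, 30, 30, 30
N(V) = 30


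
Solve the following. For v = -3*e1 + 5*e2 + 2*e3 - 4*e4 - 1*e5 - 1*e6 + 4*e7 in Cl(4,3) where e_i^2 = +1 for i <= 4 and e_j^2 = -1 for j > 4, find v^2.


v^2 = sum of c_i^2 * e_i^2
Positive signature terms (e_i^2 = +1): (-3)^2 + 5^2 + 2^2 + (-4)^2 = 54
Negative signature terms (e_j^2 = -1): (-1)^2 + (-1)^2 + 4^2 = 18
v^2 = 54 - 18 = 36


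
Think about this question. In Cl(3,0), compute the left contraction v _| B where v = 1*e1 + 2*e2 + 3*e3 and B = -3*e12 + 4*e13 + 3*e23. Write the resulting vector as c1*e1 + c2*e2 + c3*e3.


Left contraction v _| B = <vB>_1 (grade-1 part of the geometric product vB).
Using e1_|e12 = e2, e2_|e12 = -e1, e1_|e13 = e3, e3_|e13 = -e1, e2_|e23 = e3, e3_|e23 = -e2:
e1 coeff: -v2*b12 - v3*b13 = -(2)*(-3) - (3)*(4) = -6
e2 coeff: v1*b12 - v3*b23 = (1)*(-3) - (3)*(3) = -12
e3 coeff: v1*b13 + v2*b23 = (1)*(4) + (2)*(3) = 10
v _| B = -6*e1 - 12*e2 + 10*e3


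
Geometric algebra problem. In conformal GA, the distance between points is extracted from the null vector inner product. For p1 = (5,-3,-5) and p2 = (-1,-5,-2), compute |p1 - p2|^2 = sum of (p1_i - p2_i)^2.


p1 - p2 = (6, 2, -3)
|p1 - p2|^2 = 6^2 + 2^2 + (-3)^2
= 36 + 4 + 9
= 49


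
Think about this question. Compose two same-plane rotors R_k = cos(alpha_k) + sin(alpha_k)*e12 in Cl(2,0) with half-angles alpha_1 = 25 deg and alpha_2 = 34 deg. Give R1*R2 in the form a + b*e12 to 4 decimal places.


Same-plane rotors commute and their half-angles add:
R1*R2 = cos(a1 + a2) + sin(a1 + a2)*e12.
a1 + a2 = 25 + 34 = 59 deg
cos(59 deg) = 0.5150
sin(59 deg) = 0.8572
R1*R2 = 0.5150 + 0.8572*e12


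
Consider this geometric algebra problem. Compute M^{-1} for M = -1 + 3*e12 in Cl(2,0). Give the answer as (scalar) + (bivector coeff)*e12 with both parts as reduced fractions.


M = -1 + 3*e12, where e12^2 = -1.
Since M commutes with its reverse ~M = a - b*e12, M * ~M = a^2 - b^2*e12^2 = a^2 + b^2.
So M^{-1} = ~M / (a^2 + b^2) = (a - b*e12)/(a^2 + b^2).
a^2 + b^2 = 1 + 9 = 10
Scalar part = -1/10 = -1/10
Bivector coeff = -3/10 = -3/10
M^{-1} = -1/10 - 3/10*e12


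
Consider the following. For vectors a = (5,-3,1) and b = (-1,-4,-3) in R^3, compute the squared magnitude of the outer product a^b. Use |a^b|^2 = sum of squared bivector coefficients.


a wedge b = (a1*b2 - a2*b1)*e12 + (a1*b3 - a3*b1)*e13 + (a2*b3 - a3*b2)*e23
e12 coeff: 5*(-4) - (-3)*(-1) = -20 - 3 = -23
e13 coeff: 5*(-3) - 1*(-1) = -15 - (-1) = -14
e23 coeff: (-3)*(-3) - 1*(-4) = 9 - (-4) = 13
|a wedge b|^2 = (-23)^2 + (-14)^2 + 13^2
= 529 + 196 + 169
= 894


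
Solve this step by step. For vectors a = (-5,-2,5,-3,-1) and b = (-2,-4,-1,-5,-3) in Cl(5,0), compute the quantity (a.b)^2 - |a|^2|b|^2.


a . b = (-5)*(-2) + (-2)*(-4) + 5*(-1) + (-3)*(-5) + (-1)*(-3)
= 10 + 8 + (-5) + 15 + 3 = 31
|a|^2 = (-5)^2 + (-2)^2 + 5^2 + (-3)^2 + (-1)^2 = 64
|b|^2 = (-2)^2 + (-4)^2 + (-1)^2 + (-5)^2 + (-3)^2 = 55
(a.b)^2 = 31^2 = 961
|a|^2 * |b|^2 = 64 * 55 = 3520
Result = 961 - 3520 = -2559


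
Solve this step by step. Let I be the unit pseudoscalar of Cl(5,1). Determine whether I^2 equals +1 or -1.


The pseudoscalar I = e1...e_n (product of all n generators) of Cl(p,q) satisfies I^2 = (-1)^(q + n(n-1)/2).
p = 5, q = 1, n = p + q = 6
n(n-1)/2 = 6 * 5 / 2 = 15
Exponent = q + n(n-1)/2 = 1 + 15 = 16
I^2 = (-1)^16 = +1


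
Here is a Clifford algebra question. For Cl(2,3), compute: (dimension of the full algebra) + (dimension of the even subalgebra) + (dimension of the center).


n = 2 + 3 = 5
Total dim = 2^5 = 32
Even subalgebra dim = 2^4 = 16
n is odd, so center dim = 2
Sum = 32 + 16 + 2 = 50


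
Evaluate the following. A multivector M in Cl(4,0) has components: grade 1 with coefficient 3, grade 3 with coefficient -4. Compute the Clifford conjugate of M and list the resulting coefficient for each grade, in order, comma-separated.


Clifford conjugate sign for grade k: (-1)^(k(k+1)/2)
Grade 1: (-1)^(1*2/2) = (-1)^1 = -1, coeff 3 -> -3
Grade 3: (-1)^(3*4/2) = (-1)^6 = 1, coeff -4 -> -4
Conjugated coefficients: -3, -4


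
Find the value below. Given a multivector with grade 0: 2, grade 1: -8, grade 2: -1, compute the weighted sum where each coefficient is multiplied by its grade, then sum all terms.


Grade-weighted sum = sum of grade_k * coefficient_k
0*2 = 0
1*(-8) = -8
2*(-1) = -2
Total = 0 + (-8) + (-2) = -10


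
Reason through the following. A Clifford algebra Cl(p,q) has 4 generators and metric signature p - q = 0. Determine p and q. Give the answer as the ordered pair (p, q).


We need p + q = 4 and p - q = 0.
Adding: 2p = 4 + 0 = 4, so p = 2.
Then q = 4 - 2 = 2.
(p, q) = (2, 2)


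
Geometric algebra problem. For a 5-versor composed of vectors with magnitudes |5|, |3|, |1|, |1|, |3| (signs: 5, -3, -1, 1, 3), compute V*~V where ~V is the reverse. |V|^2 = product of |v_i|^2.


Each vector v_i has |v_i|^2 = s_i^2
Squared scales: 5^2 = 25, (-3)^2 = 9, (-1)^2 = 1, 1^2 = 1, 3^2 = 9
|V|^2 = 25 * 9 * 1 * 1 * 9
= 2025


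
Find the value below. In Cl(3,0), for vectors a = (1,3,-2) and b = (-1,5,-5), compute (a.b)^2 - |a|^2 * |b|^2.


a . b = 1*(-1) + 3*5 + (-2)*(-5)
= -1 + 15 + 10 = 24
|a|^2 = 1^2 + 3^2 + (-2)^2 = 14
|b|^2 = (-1)^2 + 5^2 + (-5)^2 = 51
(a.b)^2 = 24^2 = 576
|a|^2 * |b|^2 = 14 * 51 = 714
Result = 576 - 714 = -138


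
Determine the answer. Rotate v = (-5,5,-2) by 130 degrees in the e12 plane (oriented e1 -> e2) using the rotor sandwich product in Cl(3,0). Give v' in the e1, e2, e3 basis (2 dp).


Rotor R = cos(65deg) - sin(65deg)*e12
Rotation angle theta = 2 * 65 = 130 degrees in the e12 plane (e1 -> e2).
The component perpendicular to the plane (e3) is invariant: v'_3 = v3 = -2.00
cos(130deg) = -0.6428, sin(130deg) = 0.7660
v'_1 = v1*cos(theta) - v2*sin(theta) = -5*(-0.6428) - 5*0.7660 = -0.62
v'_2 = v1*sin(theta) + v2*cos(theta) = -5*0.7660 + 5*(-0.6428) = -7.04
v' = -0.62*e1 - 7.04*e2 - 2.00*e3


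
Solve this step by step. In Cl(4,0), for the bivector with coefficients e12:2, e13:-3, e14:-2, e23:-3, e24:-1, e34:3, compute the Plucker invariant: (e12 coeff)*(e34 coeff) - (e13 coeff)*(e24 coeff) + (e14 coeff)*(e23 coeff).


Plucker relation: af - be + cd
a*f = 2*3 = 6
b*e = (-3)*(-1) = 3
c*d = (-2)*(-3) = 6
af - be + cd = 6 - 3 + 6
= 9


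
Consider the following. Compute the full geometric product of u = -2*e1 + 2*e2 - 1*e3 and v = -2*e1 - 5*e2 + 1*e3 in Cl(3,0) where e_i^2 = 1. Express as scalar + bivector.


In Cl(3,0): e_i^2 = 1, e_ie_j = -e_je_i for i != j.
Scalar part = u . v = (-2)*(-2) + 2*(-5) + (-1)*1
= 4 + (-10) + (-1) = -7
e12 coeff = (-2)*(-5) - 2*(-2) = 10 - (-4) = 14
e13 coeff = (-2)*1 - (-1)*(-2) = -2 - 2 = -4
e23 coeff = 2*1 - (-1)*(-5) = 2 - 5 = -3
uv = -7 + 14*e12 - 4*e13 - 3*e23


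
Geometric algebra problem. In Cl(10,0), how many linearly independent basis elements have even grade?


Even subalgebra dimension = 2^(n-1)
n = 10 + 0 = 10
2^(10 - 1) = 2^9 = 512
Verification: sum of C(10,k) for even k = 1 + 45 + 210 + 210 + 45 + 1 = 512
Result = 512


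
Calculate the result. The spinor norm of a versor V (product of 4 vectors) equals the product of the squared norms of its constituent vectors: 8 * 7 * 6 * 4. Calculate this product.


Spinor norm N(V) = |v1|^2 * |v2|^2 * ... * |v4|^2
= 8 * 7 * 6 * 4
Running product: 8, 56, 336, 1344
N(V) = 1344


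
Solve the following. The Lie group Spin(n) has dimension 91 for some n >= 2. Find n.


dim Spin(n) = dim so(n) = n(n-1)/2.
Solve n(n-1)/2 = 91, i.e. n^2 - n - 182 = 0.
Discriminant = 1 + 8*91 = 729
n = (1 + sqrt(729))/2 = (1 + 27)/2 = 14


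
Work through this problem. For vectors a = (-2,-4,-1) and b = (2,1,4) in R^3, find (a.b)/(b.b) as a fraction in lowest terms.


Projection coefficient = (a . b) / (b . b)
a . b = (-2)*2 + (-4)*1 + (-1)*4
= -4 + (-4) + (-4) = -12
b . b = 2^2 + 1^2 + 4^2
= 4 + 1 + 16 = 21
Coefficient = -12/21
In lowest terms: -4/7


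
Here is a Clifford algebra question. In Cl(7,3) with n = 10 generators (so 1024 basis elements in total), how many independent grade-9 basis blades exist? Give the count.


Number of grade-k basis blades in Cl(p,q) with n = p + q is C(n, k).
n = 7 + 3 = 10
C(10, 9) = 10! / (9! * 1!)
= 3628800 / (362880 * 1)
= 10


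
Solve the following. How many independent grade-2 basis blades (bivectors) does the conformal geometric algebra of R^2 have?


The conformal model of R^2 uses Cl(3,1) with m = 2 + 2 = 4 generators.
Number of grade-2 blades = C(m, 2) = C(4, 2)
= 4*3/2 = 6


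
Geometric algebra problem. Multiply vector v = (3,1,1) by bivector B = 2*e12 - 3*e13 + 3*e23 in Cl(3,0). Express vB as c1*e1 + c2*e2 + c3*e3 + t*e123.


vB has grade-1 (vector) and grade-3 (trivector) parts: vB = (v _| B) + (v ^ B).
Vector part <vB>_1:
  e1: -v2*b12 - v3*b13 = -(1)*(2) - (1)*(-3) = 1
  e2: v1*b12 - v3*b23 = (3)*(2) - (1)*(3) = 3
  e3: v1*b13 + v2*b23 = (3)*(-3) + (1)*(3) = -6
Trivector part <vB>_3:
  e123: v1*b23 - v2*b13 + v3*b12 = (3)*(3) - (1)*(-3) + (1)*(2) = 14
vB = 1*e1 + 3*e2 - 6*e3 + 14*e123


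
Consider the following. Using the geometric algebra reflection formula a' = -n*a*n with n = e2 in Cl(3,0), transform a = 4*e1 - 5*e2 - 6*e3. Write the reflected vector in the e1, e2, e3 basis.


Reflection formula: a' = -n*a*n, with n = e2 (unit vector, n^2 = 1).
For reflection through hyperplane perp to e2:
The component along e2 flips sign, others stay.
a = (4, -5, -6)
a' = (4, 5, -6)
a' = 4*e1 + 5*e2 - 6*e3


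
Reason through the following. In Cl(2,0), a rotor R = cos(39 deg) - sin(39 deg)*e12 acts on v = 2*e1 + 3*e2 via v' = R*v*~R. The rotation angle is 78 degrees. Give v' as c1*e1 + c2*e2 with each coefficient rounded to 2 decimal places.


Rotor R = cos(39deg) - sin(39deg)*e12
Rotation angle theta = 2 * 39 = 78 degrees
v' = R*v*~R rotates v by theta.
cos(78deg) = 0.2079, sin(78deg) = 0.9781
v'_1 = 2*cos(78deg) - 3*sin(78deg)
= 2*0.2079 - 3*0.9781
= -2.52
v'_2 = 2*sin(78deg) + 3*cos(78deg)
= 2*0.9781 + 3*0.2079
= 2.58
v' = -2.52*e1 + 2.58*e2


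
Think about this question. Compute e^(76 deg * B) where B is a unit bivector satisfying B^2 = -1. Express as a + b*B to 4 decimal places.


For a unit bivector B with B^2 = -1, the exponential series gives
e^(theta*B) = cos(theta) + sin(theta)*B (the GA analogue of Euler's formula).
theta = 76 degrees = 1.32645 rad
cos(76 deg) = 0.2419
sin(76 deg) = 0.9703
exp(theta*B) = 0.2419 + 0.9703*B


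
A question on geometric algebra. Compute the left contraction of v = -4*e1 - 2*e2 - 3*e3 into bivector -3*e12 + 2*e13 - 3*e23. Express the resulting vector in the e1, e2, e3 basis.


Left contraction v _| B = <vB>_1 (grade-1 part of the geometric product vB).
Using e1_|e12 = e2, e2_|e12 = -e1, e1_|e13 = e3, e3_|e13 = -e1, e2_|e23 = e3, e3_|e23 = -e2:
e1 coeff: -v2*b12 - v3*b13 = -(-2)*(-3) - (-3)*(2) = 0
e2 coeff: v1*b12 - v3*b23 = (-4)*(-3) - (-3)*(-3) = 3
e3 coeff: v1*b13 + v2*b23 = (-4)*(2) + (-2)*(-3) = -2
v _| B = 0*e1 + 3*e2 - 2*e3


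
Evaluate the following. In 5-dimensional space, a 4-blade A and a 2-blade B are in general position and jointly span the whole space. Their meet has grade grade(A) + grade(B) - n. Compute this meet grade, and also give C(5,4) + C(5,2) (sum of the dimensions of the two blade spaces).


Meet grade = grade(A) + grade(B) - n
= 4 + 2 - 5 = 1
C(5,4) = 5
C(5,2) = 10
dim_A + dim_B = 5 + 10 = 15


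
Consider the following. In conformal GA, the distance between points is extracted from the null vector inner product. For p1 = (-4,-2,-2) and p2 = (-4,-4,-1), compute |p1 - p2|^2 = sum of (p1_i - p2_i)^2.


p1 - p2 = (0, 2, -1)
|p1 - p2|^2 = 0^2 + 2^2 + (-1)^2
= 0 + 4 + 1
= 5


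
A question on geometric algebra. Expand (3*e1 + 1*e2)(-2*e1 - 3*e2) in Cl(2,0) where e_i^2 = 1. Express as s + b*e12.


Expand: (3*e1 + 1*e2)(-2*e1 - 3*e2)
= 3*(-2)*e1e1 + 3*(-3)*e1e2 + 1*(-2)*e2e1 + 1*(-3)*e2e2
Using e1^2 = e2^2 = 1, e2e1 = -e1e2:
Scalar part s = 3*(-2) + 1*(-3) = -6 + (-3) = -9
Bivector part b = 3*(-3) - 1*(-2) = -9 - (-2) = -7
uv = -9 - 7*e12


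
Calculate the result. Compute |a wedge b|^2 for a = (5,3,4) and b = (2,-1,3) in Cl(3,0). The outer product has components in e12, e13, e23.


a wedge b = (a1*b2 - a2*b1)*e12 + (a1*b3 - a3*b1)*e13 + (a2*b3 - a3*b2)*e23
e12 coeff: 5*(-1) - 3*2 = -5 - 6 = -11
e13 coeff: 5*3 - 4*2 = 15 - 8 = 7
e23 coeff: 3*3 - 4*(-1) = 9 - (-4) = 13
|a wedge b|^2 = (-11)^2 + 7^2 + 13^2
= 121 + 49 + 169
= 339


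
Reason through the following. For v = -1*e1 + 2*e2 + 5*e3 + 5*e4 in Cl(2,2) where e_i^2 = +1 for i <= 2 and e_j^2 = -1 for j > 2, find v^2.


v^2 = sum of c_i^2 * e_i^2
Positive signature terms (e_i^2 = +1): (-1)^2 + 2^2 = 5
Negative signature terms (e_j^2 = -1): 5^2 + 5^2 = 50
v^2 = 5 - 50 = -45


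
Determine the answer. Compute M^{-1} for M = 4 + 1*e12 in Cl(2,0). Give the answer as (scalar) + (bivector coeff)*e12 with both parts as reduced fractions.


M = 4 + 1*e12, where e12^2 = -1.
Since M commutes with its reverse ~M = a - b*e12, M * ~M = a^2 - b^2*e12^2 = a^2 + b^2.
So M^{-1} = ~M / (a^2 + b^2) = (a - b*e12)/(a^2 + b^2).
a^2 + b^2 = 16 + 1 = 17
Scalar part = 4/17 = 4/17
Bivector coeff = -1/17 = -1/17
M^{-1} = 4/17 - 1/17*e12


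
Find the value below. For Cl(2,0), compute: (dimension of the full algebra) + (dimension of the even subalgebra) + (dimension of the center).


n = 2 + 0 = 2
Total dim = 2^2 = 4
Even subalgebra dim = 2^1 = 2
n is even, so center dim = 1
Sum = 4 + 2 + 1 = 7


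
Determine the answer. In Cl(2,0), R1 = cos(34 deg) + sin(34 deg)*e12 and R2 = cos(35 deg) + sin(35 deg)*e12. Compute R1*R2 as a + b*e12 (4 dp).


Same-plane rotors commute and their half-angles add:
R1*R2 = cos(a1 + a2) + sin(a1 + a2)*e12.
a1 + a2 = 34 + 35 = 69 deg
cos(69 deg) = 0.3584
sin(69 deg) = 0.9336
R1*R2 = 0.3584 + 0.9336*e12


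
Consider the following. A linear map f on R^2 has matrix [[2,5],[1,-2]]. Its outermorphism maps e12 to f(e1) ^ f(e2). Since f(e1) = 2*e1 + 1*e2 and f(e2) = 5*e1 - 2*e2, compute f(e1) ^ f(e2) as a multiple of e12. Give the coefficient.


The outermorphism of a linear map f sends e1^e2 to f(e1)^f(e2).
f(e1) = 2*e1 + 1*e2
f(e2) = 5*e1 - 2*e2
f(e1) ^ f(e2) = (2*e1 + 1*e2) ^ (5*e1 - 2*e2)
= 2*(-2)*e12 + 1*5*e21
= (-4 - 5)*e12
= -9*e12
Coefficient = -9


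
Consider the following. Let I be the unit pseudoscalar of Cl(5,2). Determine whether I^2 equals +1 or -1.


The pseudoscalar I = e1...e_n (product of all n generators) of Cl(p,q) satisfies I^2 = (-1)^(q + n(n-1)/2).
p = 5, q = 2, n = p + q = 7
n(n-1)/2 = 7 * 6 / 2 = 21
Exponent = q + n(n-1)/2 = 2 + 21 = 23
I^2 = (-1)^23 = -1


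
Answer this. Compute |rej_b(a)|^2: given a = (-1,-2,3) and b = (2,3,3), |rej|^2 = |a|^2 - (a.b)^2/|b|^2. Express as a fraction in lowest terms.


|a|^2 = (-1)^2 + (-2)^2 + 3^2 = 14
|b|^2 = 2^2 + 3^2 + 3^2 = 22
a . b = (-1)*2 + (-2)*3 + 3*3 = 1
(a.b)^2 = 1^2 = 1
|rej|^2 = 14 - 1/22
= (308 - 1)/22
= 307/22
In lowest terms: 307/22


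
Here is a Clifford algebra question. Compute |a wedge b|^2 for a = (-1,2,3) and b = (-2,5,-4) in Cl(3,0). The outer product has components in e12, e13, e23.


a wedge b = (a1*b2 - a2*b1)*e12 + (a1*b3 - a3*b1)*e13 + (a2*b3 - a3*b2)*e23
e12 coeff: (-1)*5 - 2*(-2) = -5 - (-4) = -1
e13 coeff: (-1)*(-4) - 3*(-2) = 4 - (-6) = 10
e23 coeff: 2*(-4) - 3*5 = -8 - 15 = -23
|a wedge b|^2 = (-1)^2 + 10^2 + (-23)^2
= 1 + 100 + 529
= 630


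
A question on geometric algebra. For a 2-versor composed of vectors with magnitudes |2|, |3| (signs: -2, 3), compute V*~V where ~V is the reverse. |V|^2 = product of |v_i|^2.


Each vector v_i has |v_i|^2 = s_i^2
Squared scales: (-2)^2 = 4, 3^2 = 9
|V|^2 = 4 * 9
= 36


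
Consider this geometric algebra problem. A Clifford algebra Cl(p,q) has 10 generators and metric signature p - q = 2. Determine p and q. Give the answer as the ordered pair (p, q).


We need p + q = 10 and p - q = 2.
Adding: 2p = 10 + 2 = 12, so p = 6.
Then q = 10 - 6 = 4.
(p, q) = (6, 4)


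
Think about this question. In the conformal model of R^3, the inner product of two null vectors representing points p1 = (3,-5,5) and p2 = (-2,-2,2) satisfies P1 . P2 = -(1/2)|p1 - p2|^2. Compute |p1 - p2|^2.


p1 - p2 = (5, -3, 3)
|p1 - p2|^2 = 5^2 + (-3)^2 + 3^2
= 25 + 9 + 9
= 43


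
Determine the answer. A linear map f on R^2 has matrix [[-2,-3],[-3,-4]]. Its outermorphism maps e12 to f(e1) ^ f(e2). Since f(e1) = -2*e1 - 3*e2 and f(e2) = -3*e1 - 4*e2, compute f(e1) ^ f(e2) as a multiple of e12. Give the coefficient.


The outermorphism of a linear map f sends e1^e2 to f(e1)^f(e2).
f(e1) = -2*e1 - 3*e2
f(e2) = -3*e1 - 4*e2
f(e1) ^ f(e2) = (-2*e1 - 3*e2) ^ (-3*e1 - 4*e2)
= (-2)*(-4)*e12 + (-3)*(-3)*e21
= (8 - 9)*e12
= -1*e12
Coefficient = -1


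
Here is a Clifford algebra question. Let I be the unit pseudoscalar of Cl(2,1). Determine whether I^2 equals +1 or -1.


The pseudoscalar I = e1...e_n (product of all n generators) of Cl(p,q) satisfies I^2 = (-1)^(q + n(n-1)/2).
p = 2, q = 1, n = p + q = 3
n(n-1)/2 = 3 * 2 / 2 = 3
Exponent = q + n(n-1)/2 = 1 + 3 = 4
I^2 = (-1)^4 = +1


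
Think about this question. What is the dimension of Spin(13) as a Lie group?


Spin(n) double-covers SO(n); both have Lie algebra so(n) of dimension n(n-1)/2.
n = 13
n(n-1) = 13 * 12 = 156
dim Spin(13) = 156/2 = 78


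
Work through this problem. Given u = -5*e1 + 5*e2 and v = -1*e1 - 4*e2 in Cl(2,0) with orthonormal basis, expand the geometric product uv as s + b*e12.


Expand: (-5*e1 + 5*e2)(-1*e1 - 4*e2)
= (-5)*(-1)*e1e1 + (-5)*(-4)*e1e2 + 5*(-1)*e2e1 + 5*(-4)*e2e2
Using e1^2 = e2^2 = 1, e2e1 = -e1e2:
Scalar part s = (-5)*(-1) + 5*(-4) = 5 + (-20) = -15
Bivector part b = (-5)*(-4) - 5*(-1) = 20 - (-5) = 25
uv = -15 + 25*e12


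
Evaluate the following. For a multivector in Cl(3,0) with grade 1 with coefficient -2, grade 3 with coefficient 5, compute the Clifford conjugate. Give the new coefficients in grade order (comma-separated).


Clifford conjugate sign for grade k: (-1)^(k(k+1)/2)
Grade 1: (-1)^(1*2/2) = (-1)^1 = -1, coeff -2 -> 2
Grade 3: (-1)^(3*4/2) = (-1)^6 = 1, coeff 5 -> 5
Conjugated coefficients: 2, 5


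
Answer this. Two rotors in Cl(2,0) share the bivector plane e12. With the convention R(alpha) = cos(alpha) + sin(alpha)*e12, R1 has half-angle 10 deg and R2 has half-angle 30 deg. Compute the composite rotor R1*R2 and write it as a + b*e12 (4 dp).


Same-plane rotors commute and their half-angles add:
R1*R2 = cos(a1 + a2) + sin(a1 + a2)*e12.
a1 + a2 = 10 + 30 = 40 deg
cos(40 deg) = 0.7660
sin(40 deg) = 0.6428
R1*R2 = 0.7660 + 0.6428*e12


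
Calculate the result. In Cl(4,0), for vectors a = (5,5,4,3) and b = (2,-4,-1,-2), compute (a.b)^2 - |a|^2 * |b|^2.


a . b = 5*2 + 5*(-4) + 4*(-1) + 3*(-2)
= 10 + (-20) + (-4) + (-6) = -20
|a|^2 = 5^2 + 5^2 + 4^2 + 3^2 = 75
|b|^2 = 2^2 + (-4)^2 + (-1)^2 + (-2)^2 = 25
(a.b)^2 = (-20)^2 = 400
|a|^2 * |b|^2 = 75 * 25 = 1875
Result = 400 - 1875 = -1475


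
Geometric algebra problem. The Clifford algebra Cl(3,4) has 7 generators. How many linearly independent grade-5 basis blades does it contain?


Number of grade-k basis blades in Cl(p,q) with n = p + q is C(n, k).
n = 3 + 4 = 7
C(7, 5) = 7! / (5! * 2!)
= 5040 / (120 * 2)
= 21


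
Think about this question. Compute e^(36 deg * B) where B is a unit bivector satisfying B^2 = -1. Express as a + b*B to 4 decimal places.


For a unit bivector B with B^2 = -1, the exponential series gives
e^(theta*B) = cos(theta) + sin(theta)*B (the GA analogue of Euler's formula).
theta = 36 degrees = 0.628319 rad
cos(36 deg) = 0.8090
sin(36 deg) = 0.5878
exp(theta*B) = 0.8090 + 0.5878*B


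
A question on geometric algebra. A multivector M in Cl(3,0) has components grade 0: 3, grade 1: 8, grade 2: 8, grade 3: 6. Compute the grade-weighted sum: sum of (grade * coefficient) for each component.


Grade-weighted sum = sum of grade_k * coefficient_k
0*3 = 0
1*8 = 8
2*8 = 16
3*6 = 18
Total = 0 + 8 + 16 + 18 = 42


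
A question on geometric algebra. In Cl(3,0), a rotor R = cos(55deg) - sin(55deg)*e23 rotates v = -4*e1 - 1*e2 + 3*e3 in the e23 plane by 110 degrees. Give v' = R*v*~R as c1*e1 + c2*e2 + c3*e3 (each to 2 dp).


Rotor R = cos(55deg) - sin(55deg)*e23
Rotation angle theta = 2 * 55 = 110 degrees in the e23 plane (e2 -> e3).
The component perpendicular to the plane (e1) is invariant: v'_1 = v1 = -4.00
cos(110deg) = -0.3420, sin(110deg) = 0.9397
v'_2 = v2*cos(theta) - v3*sin(theta) = -1*(-0.3420) - 3*0.9397 = -2.48
v'_3 = v2*sin(theta) + v3*cos(theta) = -1*0.9397 + 3*(-0.3420) = -1.97
v' = -4.00*e1 - 2.48*e2 - 1.97*e3


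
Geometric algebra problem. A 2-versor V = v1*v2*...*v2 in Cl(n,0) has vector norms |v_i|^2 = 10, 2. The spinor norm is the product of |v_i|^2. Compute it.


Spinor norm N(V) = |v1|^2 * |v2|^2 * ... * |v2|^2
= 10 * 2
Running product: 10, 20
N(V) = 20


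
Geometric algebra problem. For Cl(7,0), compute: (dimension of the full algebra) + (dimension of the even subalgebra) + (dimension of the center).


n = 7 + 0 = 7
Total dim = 2^7 = 128
Even subalgebra dim = 2^6 = 64
n is odd, so center dim = 2
Sum = 128 + 64 + 2 = 194


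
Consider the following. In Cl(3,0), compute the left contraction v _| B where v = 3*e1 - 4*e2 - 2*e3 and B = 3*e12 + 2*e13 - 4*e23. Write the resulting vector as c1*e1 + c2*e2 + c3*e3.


Left contraction v _| B = <vB>_1 (grade-1 part of the geometric product vB).
Using e1_|e12 = e2, e2_|e12 = -e1, e1_|e13 = e3, e3_|e13 = -e1, e2_|e23 = e3, e3_|e23 = -e2:
e1 coeff: -v2*b12 - v3*b13 = -(-4)*(3) - (-2)*(2) = 16
e2 coeff: v1*b12 - v3*b23 = (3)*(3) - (-2)*(-4) = 1
e3 coeff: v1*b13 + v2*b23 = (3)*(2) + (-4)*(-4) = 22
v _| B = 16*e1 + 1*e2 + 22*e3


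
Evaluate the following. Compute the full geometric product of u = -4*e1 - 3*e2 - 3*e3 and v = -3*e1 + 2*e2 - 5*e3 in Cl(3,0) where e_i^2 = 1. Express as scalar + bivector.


In Cl(3,0): e_i^2 = 1, e_ie_j = -e_je_i for i != j.
Scalar part = u . v = (-4)*(-3) + (-3)*2 + (-3)*(-5)
= 12 + (-6) + 15 = 21
e12 coeff = (-4)*2 - (-3)*(-3) = -8 - 9 = -17
e13 coeff = (-4)*(-5) - (-3)*(-3) = 20 - 9 = 11
e23 coeff = (-3)*(-5) - (-3)*2 = 15 - (-6) = 21
uv = 21 - 17*e12 + 11*e13 + 21*e23


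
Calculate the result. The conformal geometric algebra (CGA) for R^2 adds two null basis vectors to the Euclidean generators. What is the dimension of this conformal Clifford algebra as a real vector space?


The conformal model of R^2 uses Cl(3,1): the 2 Euclidean generators plus two extra orthogonal generators e+ (e+^2 = +1) and e- (e-^2 = -1), from which the null vectors e0, einf are built.
Number of generators m = 2 + 2 = 4.
dim Cl(p,q) = 2^m = 2^4 = 16


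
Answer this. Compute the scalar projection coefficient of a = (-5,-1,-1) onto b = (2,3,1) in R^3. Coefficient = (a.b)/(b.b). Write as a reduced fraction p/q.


Projection coefficient = (a . b) / (b . b)
a . b = (-5)*2 + (-1)*3 + (-1)*1
= -10 + (-3) + (-1) = -14
b . b = 2^2 + 3^2 + 1^2
= 4 + 9 + 1 = 14
Coefficient = -14/14
In lowest terms: -1/1


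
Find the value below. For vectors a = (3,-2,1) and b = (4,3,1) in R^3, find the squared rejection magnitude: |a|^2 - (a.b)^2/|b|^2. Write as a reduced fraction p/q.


|a|^2 = 3^2 + (-2)^2 + 1^2 = 14
|b|^2 = 4^2 + 3^2 + 1^2 = 26
a . b = 3*4 + (-2)*3 + 1*1 = 7
(a.b)^2 = 7^2 = 49
|rej|^2 = 14 - 49/26
= (364 - 49)/26
= 315/26
In lowest terms: 315/26


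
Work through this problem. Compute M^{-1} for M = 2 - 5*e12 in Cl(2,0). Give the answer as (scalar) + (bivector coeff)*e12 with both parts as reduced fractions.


M = 2 - 5*e12, where e12^2 = -1.
Since M commutes with its reverse ~M = a - b*e12, M * ~M = a^2 - b^2*e12^2 = a^2 + b^2.
So M^{-1} = ~M / (a^2 + b^2) = (a - b*e12)/(a^2 + b^2).
a^2 + b^2 = 4 + 25 = 29
Scalar part = 2/29 = 2/29
Bivector coeff = 5/29 = 5/29
M^{-1} = 2/29 + 5/29*e12


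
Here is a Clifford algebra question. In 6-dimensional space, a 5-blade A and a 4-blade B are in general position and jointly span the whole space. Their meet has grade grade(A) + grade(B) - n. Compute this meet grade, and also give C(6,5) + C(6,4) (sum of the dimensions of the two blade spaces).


Meet grade = grade(A) + grade(B) - n
= 5 + 4 - 6 = 3
C(6,5) = 6
C(6,4) = 15
dim_A + dim_B = 6 + 15 = 21


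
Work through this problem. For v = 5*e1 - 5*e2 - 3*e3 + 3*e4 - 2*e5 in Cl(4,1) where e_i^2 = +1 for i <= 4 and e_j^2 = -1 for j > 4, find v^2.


v^2 = sum of c_i^2 * e_i^2
Positive signature terms (e_i^2 = +1): 5^2 + (-5)^2 + (-3)^2 + 3^2 = 68
Negative signature terms (e_j^2 = -1): (-2)^2 = 4
v^2 = 68 - 4 = 64


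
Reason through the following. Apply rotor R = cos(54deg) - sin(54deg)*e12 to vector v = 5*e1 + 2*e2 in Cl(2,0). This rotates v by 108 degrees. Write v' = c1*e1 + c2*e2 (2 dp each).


Rotor R = cos(54deg) - sin(54deg)*e12
Rotation angle theta = 2 * 54 = 108 degrees
v' = R*v*~R rotates v by theta.
cos(108deg) = -0.3090, sin(108deg) = 0.9511
v'_1 = 5*cos(108deg) - 2*sin(108deg)
= 5*(-0.3090) - 2*0.9511
= -3.45
v'_2 = 5*sin(108deg) + 2*cos(108deg)
= 5*0.9511 + 2*(-0.3090)
= 4.14
v' = -3.45*e1 + 4.14*e2


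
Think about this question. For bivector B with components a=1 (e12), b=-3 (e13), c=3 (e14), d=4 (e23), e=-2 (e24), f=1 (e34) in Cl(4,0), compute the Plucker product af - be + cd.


Plucker relation: af - be + cd
a*f = 1*1 = 1
b*e = (-3)*(-2) = 6
c*d = 3*4 = 12
af - be + cd = 1 - 6 + 12
= 7


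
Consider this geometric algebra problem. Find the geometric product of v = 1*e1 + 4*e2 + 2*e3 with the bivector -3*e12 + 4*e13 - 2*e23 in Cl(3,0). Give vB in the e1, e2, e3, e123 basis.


vB has grade-1 (vector) and grade-3 (trivector) parts: vB = (v _| B) + (v ^ B).
Vector part <vB>_1:
  e1: -v2*b12 - v3*b13 = -(4)*(-3) - (2)*(4) = 4
  e2: v1*b12 - v3*b23 = (1)*(-3) - (2)*(-2) = 1
  e3: v1*b13 + v2*b23 = (1)*(4) + (4)*(-2) = -4
Trivector part <vB>_3:
  e123: v1*b23 - v2*b13 + v3*b12 = (1)*(-2) - (4)*(4) + (2)*(-3) = -24
vB = 4*e1 + 1*e2 - 4*e3 - 24*e123


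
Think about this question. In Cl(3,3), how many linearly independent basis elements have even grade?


Even subalgebra dimension = 2^(n-1)
n = 3 + 3 = 6
2^(6 - 1) = 2^5 = 32
Verification: sum of C(6,k) for even k = 1 + 15 + 15 + 1 = 32
Result = 32


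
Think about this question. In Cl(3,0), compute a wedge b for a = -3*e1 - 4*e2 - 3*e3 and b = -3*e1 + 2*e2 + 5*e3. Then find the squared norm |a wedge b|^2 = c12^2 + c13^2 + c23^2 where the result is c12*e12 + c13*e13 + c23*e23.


a wedge b = (a1*b2 - a2*b1)*e12 + (a1*b3 - a3*b1)*e13 + (a2*b3 - a3*b2)*e23
e12 coeff: (-3)*2 - (-4)*(-3) = -6 - 12 = -18
e13 coeff: (-3)*5 - (-3)*(-3) = -15 - 9 = -24
e23 coeff: (-4)*5 - (-3)*2 = -20 - (-6) = -14
|a wedge b|^2 = (-18)^2 + (-24)^2 + (-14)^2
= 324 + 576 + 196
= 1096


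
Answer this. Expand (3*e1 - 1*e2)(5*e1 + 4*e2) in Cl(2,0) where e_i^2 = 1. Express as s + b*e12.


Expand: (3*e1 - 1*e2)(5*e1 + 4*e2)
= 3*5*e1e1 + 3*4*e1e2 + (-1)*5*e2e1 + (-1)*4*e2e2
Using e1^2 = e2^2 = 1, e2e1 = -e1e2:
Scalar part s = 3*5 + (-1)*4 = 15 + (-4) = 11
Bivector part b = 3*4 - (-1)*5 = 12 - (-5) = 17
uv = 11 + 17*e12


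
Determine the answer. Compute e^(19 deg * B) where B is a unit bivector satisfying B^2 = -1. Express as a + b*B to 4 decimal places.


For a unit bivector B with B^2 = -1, the exponential series gives
e^(theta*B) = cos(theta) + sin(theta)*B (the GA analogue of Euler's formula).
theta = 19 degrees = 0.331613 rad
cos(19 deg) = 0.9455
sin(19 deg) = 0.3256
exp(theta*B) = 0.9455 + 0.3256*B


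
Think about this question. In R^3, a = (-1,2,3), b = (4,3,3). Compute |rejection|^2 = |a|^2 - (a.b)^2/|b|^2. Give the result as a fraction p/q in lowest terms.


|a|^2 = (-1)^2 + 2^2 + 3^2 = 14
|b|^2 = 4^2 + 3^2 + 3^2 = 34
a . b = (-1)*4 + 2*3 + 3*3 = 11
(a.b)^2 = 11^2 = 121
|rej|^2 = 14 - 121/34
= (476 - 121)/34
= 355/34
In lowest terms: 355/34


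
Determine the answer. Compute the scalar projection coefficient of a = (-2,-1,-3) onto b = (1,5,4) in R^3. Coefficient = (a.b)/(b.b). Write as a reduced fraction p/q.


Projection coefficient = (a . b) / (b . b)
a . b = (-2)*1 + (-1)*5 + (-3)*4
= -2 + (-5) + (-12) = -19
b . b = 1^2 + 5^2 + 4^2
= 1 + 25 + 16 = 42
Coefficient = -19/42
In lowest terms: -19/42


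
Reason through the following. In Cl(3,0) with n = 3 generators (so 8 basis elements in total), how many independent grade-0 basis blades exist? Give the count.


Number of grade-k basis blades in Cl(p,q) with n = p + q is C(n, k).
n = 3 + 0 = 3
C(3, 0) = 3! / (0! * 3!)
= 6 / (1 * 6)
= 1


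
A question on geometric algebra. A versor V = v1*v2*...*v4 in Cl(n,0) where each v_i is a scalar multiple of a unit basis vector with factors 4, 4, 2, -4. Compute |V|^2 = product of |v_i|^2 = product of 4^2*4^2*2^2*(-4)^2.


Each vector v_i has |v_i|^2 = s_i^2
Squared scales: 4^2 = 16, 4^2 = 16, 2^2 = 4, (-4)^2 = 16
|V|^2 = 16 * 16 * 4 * 16
= 16384


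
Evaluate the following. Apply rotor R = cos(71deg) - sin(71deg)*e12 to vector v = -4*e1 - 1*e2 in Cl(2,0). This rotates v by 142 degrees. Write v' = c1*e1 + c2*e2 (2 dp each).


Rotor R = cos(71deg) - sin(71deg)*e12
Rotation angle theta = 2 * 71 = 142 degrees
v' = R*v*~R rotates v by theta.
cos(142deg) = -0.7880, sin(142deg) = 0.6157
v'_1 = -4*cos(142deg) - (-1)*sin(142deg)
= -4*(-0.7880) - (-1)*0.6157
= 3.77
v'_2 = -4*sin(142deg) + (-1)*cos(142deg)
= -4*0.6157 + (-1)*(-0.7880)
= -1.67
v' = 3.77*e1 - 1.67*e2


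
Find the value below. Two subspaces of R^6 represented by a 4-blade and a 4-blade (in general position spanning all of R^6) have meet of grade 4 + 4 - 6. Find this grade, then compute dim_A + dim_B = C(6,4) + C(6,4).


Meet grade = grade(A) + grade(B) - n
= 4 + 4 - 6 = 2
C(6,4) = 15
C(6,4) = 15
dim_A + dim_B = 15 + 15 = 30


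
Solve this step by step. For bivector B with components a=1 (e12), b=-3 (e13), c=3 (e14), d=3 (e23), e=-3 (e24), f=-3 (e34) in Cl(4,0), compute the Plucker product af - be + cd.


Plucker relation: af - be + cd
a*f = 1*(-3) = -3
b*e = (-3)*(-3) = 9
c*d = 3*3 = 9
af - be + cd = -3 - 9 + 9
= -3


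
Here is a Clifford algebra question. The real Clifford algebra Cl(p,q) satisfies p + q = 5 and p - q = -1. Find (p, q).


We need p + q = 5 and p - q = -1.
Adding: 2p = 5 + (-1) = 4, so p = 2.
Then q = 5 - 2 = 3.
(p, q) = (2, 3)


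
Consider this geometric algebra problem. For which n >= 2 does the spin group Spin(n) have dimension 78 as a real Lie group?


dim Spin(n) = dim so(n) = n(n-1)/2.
Solve n(n-1)/2 = 78, i.e. n^2 - n - 156 = 0.
Discriminant = 1 + 8*78 = 625
n = (1 + sqrt(625))/2 = (1 + 25)/2 = 13


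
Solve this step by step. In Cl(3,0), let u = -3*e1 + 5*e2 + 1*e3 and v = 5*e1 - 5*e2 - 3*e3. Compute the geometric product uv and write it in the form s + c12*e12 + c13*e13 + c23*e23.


In Cl(3,0): e_i^2 = 1, e_ie_j = -e_je_i for i != j.
Scalar part = u . v = (-3)*5 + 5*(-5) + 1*(-3)
= -15 + (-25) + (-3) = -43
e12 coeff = (-3)*(-5) - 5*5 = 15 - 25 = -10
e13 coeff = (-3)*(-3) - 1*5 = 9 - 5 = 4
e23 coeff = 5*(-3) - 1*(-5) = -15 - (-5) = -10
uv = -43 - 10*e12 + 4*e13 - 10*e23


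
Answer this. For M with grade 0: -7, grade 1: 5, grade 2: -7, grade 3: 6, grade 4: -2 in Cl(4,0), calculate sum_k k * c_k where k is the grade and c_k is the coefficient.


Grade-weighted sum = sum of grade_k * coefficient_k
0*(-7) = 0
1*5 = 5
2*(-7) = -14
3*6 = 18
4*(-2) = -8
Total = 0 + 5 + (-14) + 18 + (-8) = 1


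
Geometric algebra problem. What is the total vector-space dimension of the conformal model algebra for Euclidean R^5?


The conformal model of R^5 uses Cl(6,1): the 5 Euclidean generators plus two extra orthogonal generators e+ (e+^2 = +1) and e- (e-^2 = -1), from which the null vectors e0, einf are built.
Number of generators m = 5 + 2 = 7.
dim Cl(p,q) = 2^m = 2^7 = 128


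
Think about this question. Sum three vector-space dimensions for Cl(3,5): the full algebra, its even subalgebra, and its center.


n = 3 + 5 = 8
Total dim = 2^8 = 256
Even subalgebra dim = 2^7 = 128
n is even, so center dim = 1
Sum = 256 + 128 + 1 = 385


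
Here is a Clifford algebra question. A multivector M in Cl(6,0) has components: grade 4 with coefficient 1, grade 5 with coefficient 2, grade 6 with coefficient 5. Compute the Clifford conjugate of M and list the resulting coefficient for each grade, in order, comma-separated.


Clifford conjugate sign for grade k: (-1)^(k(k+1)/2)
Grade 4: (-1)^(4*5/2) = (-1)^10 = 1, coeff 1 -> 1
Grade 5: (-1)^(5*6/2) = (-1)^15 = -1, coeff 2 -> -2
Grade 6: (-1)^(6*7/2) = (-1)^21 = -1, coeff 5 -> -5
Conjugated coefficients: 1, -2, -5
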